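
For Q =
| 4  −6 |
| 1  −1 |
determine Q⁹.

tr Q = 3 and det Q = 2, so the characteristic polynomial is λ² − (3)λ + (2) with roots 1 and 2.
Eigenvectors give P = [[2, −3], [1, −1]] with P⁻¹ = [[−1, 3], [−1, 2]], and Q = P·diag(1, 2)·P⁻¹.
Then Q⁹ = P·diag(1, 512)·P⁻¹ = [[2, −1536], [1, −512]] · [[−1, 3], [−1, 2]] = [[1534, −3066], [511, −1021]].

[[1534, −3066], [511, −1021]]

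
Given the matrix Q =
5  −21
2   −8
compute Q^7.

[[761, −2667], [254, −890]]

tr Q = −3 and det Q = 2, so the characteristic polynomial is λ² − (−3)λ + (2) with roots −2 and −1.
Eigenvectors give P = [[3, 7], [1, 2]] with P⁻¹ = [[−2, 7], [1, −3]], and Q = P·diag(−2, −1)·P⁻¹.
Then Q^7 = P·diag(−128, −1)·P⁻¹ = [[−384, −7], [−128, −2]] · [[−2, 7], [1, −3]] = [[761, −2667], [254, −890]].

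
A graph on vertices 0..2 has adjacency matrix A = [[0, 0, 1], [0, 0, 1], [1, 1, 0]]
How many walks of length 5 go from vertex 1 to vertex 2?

The number of length-5 walks from vertex 1 to vertex 2 is entry (1,2) of A^5, where A is the adjacency matrix.
A^2 = [[1, 1, 0], [1, 1, 0], [0, 0, 2]]
A^3 = [[0, 0, 2], [0, 0, 2], [2, 2, 0]]
A^4 = [[2, 2, 0], [2, 2, 0], [0, 0, 4]]
A^5 = [[0, 0, 4], [0, 0, 4], [4, 4, 0]]

4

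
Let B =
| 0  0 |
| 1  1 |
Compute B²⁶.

B² = B (a projection; rank 1, trace 1), so B²⁶ = B.

[[0, 0], [1, 1]]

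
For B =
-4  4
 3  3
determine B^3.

B^2 = [[28, -4], [-3, 21]]
B^3 = [[-124, 100], [75, 51]]

[[-124, 100], [75, 51]]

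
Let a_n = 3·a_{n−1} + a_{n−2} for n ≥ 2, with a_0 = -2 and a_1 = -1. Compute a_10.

With companion matrix B = [[3, 1], [1, 0]], [a_n, a_{n−1}]ᵀ = B·[a_{n−1}, a_{n−2}]ᵀ, so [a_10, a_9]ᵀ = B⁹·[a_1, a_0]ᵀ.
B⁹ = [[42837, 12970], [12970, 3927]], giving [a_10, a_9]ᵀ = [[-68777], [-20824]].

-68777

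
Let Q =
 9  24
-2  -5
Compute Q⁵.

[[969, 2904], [-242, -725]]

tr Q = 4 and det Q = 3, so the characteristic polynomial is λ² − (4)λ + (3) with roots 3 and 1.
Eigenvectors give P = [[-4, -3], [1, 1]] with P⁻¹ = [[-1, -3], [1, 4]], and Q = P·diag(3, 1)·P⁻¹.
Then Q⁵ = P·diag(243, 1)·P⁻¹ = [[-972, -3], [243, 1]] · [[-1, -3], [1, 4]] = [[969, 2904], [-242, -725]].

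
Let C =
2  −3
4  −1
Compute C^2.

[[−8, −3], [4, −11]]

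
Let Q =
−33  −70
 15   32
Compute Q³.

[[−237, −490], [105, 218]]

tr Q = −1 and det Q = −6, so the characteristic polynomial is λ² − (−1)λ + (−6) with roots −3 and 2.
Eigenvectors give P = [[−7, 2], [3, −1]] with P⁻¹ = [[−1, −2], [−3, −7]], and Q = P·diag(−3, 2)·P⁻¹.
Then Q³ = P·diag(−27, 8)·P⁻¹ = [[189, 16], [−81, −8]] · [[−1, −2], [−3, −7]] = [[−237, −490], [105, 218]].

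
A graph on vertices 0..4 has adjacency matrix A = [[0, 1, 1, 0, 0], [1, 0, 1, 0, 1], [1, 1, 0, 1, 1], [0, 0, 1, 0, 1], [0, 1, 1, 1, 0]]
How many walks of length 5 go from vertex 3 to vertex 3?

24

The number of length-5 walks from vertex 3 to vertex 3 is entry (3,3) of A⁵, where A is the adjacency matrix.
A² = [[2, 1, 1, 1, 2], [1, 3, 2, 2, 1], [1, 2, 4, 1, 2], [1, 2, 1, 2, 1], [2, 1, 2, 1, 3]]
A³ = [[2, 5, 6, 3, 3], [5, 4, 7, 3, 7], [6, 7, 6, 6, 7], [3, 3, 6, 2, 5], [3, 7, 7, 5, 4]]
A⁴ = [[11, 11, 13, 9, 14], [11, 19, 19, 14, 14], [13, 19, 26, 13, 19], [9, 14, 13, 11, 11], [14, 14, 19, 11, 19]]
A⁵ = [[24, 38, 45, 27, 33], [38, 44, 58, 33, 52], [45, 58, 64, 45, 58], [27, 33, 45, 24, 38], [33, 52, 58, 38, 44]]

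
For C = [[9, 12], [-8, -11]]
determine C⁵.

tr C = -2 and det C = -3, so the characteristic polynomial is λ² − (-2)λ + (-3) with roots -3 and 1.
Eigenvectors give P = [[-1, 3], [1, -2]] with P⁻¹ = [[2, 3], [1, 1]], and C = P·diag(-3, 1)·P⁻¹.
Then C⁵ = P·diag(-243, 1)·P⁻¹ = [[243, 3], [-243, -2]] · [[2, 3], [1, 1]] = [[489, 732], [-488, -731]].

[[489, 732], [-488, -731]]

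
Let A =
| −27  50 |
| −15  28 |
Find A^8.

[[−31269, 63050], [−18915, 38086]]

tr A = 1 and det A = −6, so the characteristic polynomial is λ² − (1)λ + (−6) with roots −2 and 3.
Eigenvectors give P = [[2, −5], [1, −3]] with P⁻¹ = [[3, −5], [1, −2]], and A = P·diag(−2, 3)·P⁻¹.
Then A^8 = P·diag(256, 6561)·P⁻¹ = [[512, −32805], [256, −19683]] · [[3, −5], [1, −2]] = [[−31269, 63050], [−18915, 38086]].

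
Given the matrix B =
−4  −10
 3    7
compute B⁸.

tr B = 3 and det B = 2, so the characteristic polynomial is λ² − (3)λ + (2) with roots 1 and 2.
Eigenvectors give P = [[2, −5], [−1, 3]] with P⁻¹ = [[3, 5], [1, 2]], and B = P·diag(1, 2)·P⁻¹.
Then B⁸ = P·diag(1, 256)·P⁻¹ = [[2, −1280], [−1, 768]] · [[3, 5], [1, 2]] = [[−1274, −2550], [765, 1531]].

[[−1274, −2550], [765, 1531]]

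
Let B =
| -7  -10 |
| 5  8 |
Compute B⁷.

[[-2443, -4630], [2315, 4502]]

tr B = 1 and det B = -6, so the characteristic polynomial is λ² − (1)λ + (-6) with roots -2 and 3.
Eigenvectors give P = [[2, -1], [-1, 1]] with P⁻¹ = [[1, 1], [1, 2]], and B = P·diag(-2, 3)·P⁻¹.
Then B⁷ = P·diag(-128, 2187)·P⁻¹ = [[-256, -2187], [128, 2187]] · [[1, 1], [1, 2]] = [[-2443, -4630], [2315, 4502]].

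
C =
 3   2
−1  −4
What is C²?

[[7, −2], [1, 14]]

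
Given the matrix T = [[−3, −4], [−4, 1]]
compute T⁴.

[[689, 336], [336, 353]]

T² = [[25, 8], [8, 17]]
T³ = [[−107, −92], [−92, −15]]
T⁴ = [[689, 336], [336, 353]]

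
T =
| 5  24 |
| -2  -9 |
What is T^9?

tr T = -4 and det T = 3, so the characteristic polynomial is λ² − (-4)λ + (3) with roots -1 and -3.
Eigenvectors give P = [[4, -3], [-1, 1]] with P⁻¹ = [[1, 3], [1, 4]], and T = P·diag(-1, -3)·P⁻¹.
Then T^9 = P·diag(-1, -19683)·P⁻¹ = [[-4, 59049], [1, -19683]] · [[1, 3], [1, 4]] = [[59045, 236184], [-19682, -78729]].

[[59045, 236184], [-19682, -78729]]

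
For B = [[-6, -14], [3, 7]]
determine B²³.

B² = B (a projection; rank 1, trace 1), so B²³ = B.

[[-6, -14], [3, 7]]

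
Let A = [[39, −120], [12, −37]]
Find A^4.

tr A = 2 and det A = −3, so the characteristic polynomial is λ² − (2)λ + (−3) with roots −1 and 3.
Eigenvectors give P = [[3, 10], [1, 3]] with P⁻¹ = [[−3, 10], [1, −3]], and A = P·diag(−1, 3)·P⁻¹.
Then A^4 = P·diag(1, 81)·P⁻¹ = [[3, 810], [1, 243]] · [[−3, 10], [1, −3]] = [[801, −2400], [240, −719]].

[[801, −2400], [240, −719]]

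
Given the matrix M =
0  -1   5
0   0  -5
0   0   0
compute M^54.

M is strictly triangular, hence nilpotent: M^3 = 0, so M^54 = 0.

[[0, 0, 0], [0, 0, 0], [0, 0, 0]]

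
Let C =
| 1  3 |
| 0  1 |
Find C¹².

[[1, 36], [0, 1]]

C = I + N where N = [[0, 3], [0, 0]] is strictly upper-triangular, so N² = 0.
(I + N)¹² = I + 12·N = [[1, 36], [0, 1]].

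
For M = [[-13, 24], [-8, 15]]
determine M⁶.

tr M = 2 and det M = -3, so the characteristic polynomial is λ² − (2)λ + (-3) with roots 3 and -1.
Eigenvectors give P = [[-3, 2], [-2, 1]] with P⁻¹ = [[1, -2], [2, -3]], and M = P·diag(3, -1)·P⁻¹.
Then M⁶ = P·diag(729, 1)·P⁻¹ = [[-2187, 2], [-1458, 1]] · [[1, -2], [2, -3]] = [[-2183, 4368], [-1456, 2913]].

[[-2183, 4368], [-1456, 2913]]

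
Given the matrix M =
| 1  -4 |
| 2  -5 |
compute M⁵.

[[241, -484], [242, -485]]

tr M = -4 and det M = 3, so the characteristic polynomial is λ² − (-4)λ + (3) with roots -1 and -3.
Eigenvectors give P = [[2, -1], [1, -1]] with P⁻¹ = [[1, -1], [1, -2]], and M = P·diag(-1, -3)·P⁻¹.
Then M⁵ = P·diag(-1, -243)·P⁻¹ = [[-2, 243], [-1, 243]] · [[1, -1], [1, -2]] = [[241, -484], [242, -485]].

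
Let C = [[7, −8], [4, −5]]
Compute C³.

tr C = 2 and det C = −3, so the characteristic polynomial is λ² − (2)λ + (−3) with roots 3 and −1.
Eigenvectors give P = [[2, −1], [1, −1]] with P⁻¹ = [[1, −1], [1, −2]], and C = P·diag(3, −1)·P⁻¹.
Then C³ = P·diag(27, −1)·P⁻¹ = [[54, 1], [27, 1]] · [[1, −1], [1, −2]] = [[55, −56], [28, −29]].

[[55, −56], [28, −29]]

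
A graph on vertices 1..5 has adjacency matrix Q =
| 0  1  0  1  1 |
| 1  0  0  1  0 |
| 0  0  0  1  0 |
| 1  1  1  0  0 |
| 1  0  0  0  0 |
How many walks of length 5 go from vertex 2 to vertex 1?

The number of length-5 walks from vertex 2 to vertex 1 is entry (2,1) of Q⁵, where Q is the adjacency matrix.
Q² = [[3, 1, 1, 1, 0], [1, 2, 1, 1, 1], [1, 1, 1, 0, 0], [1, 1, 0, 3, 1], [0, 1, 0, 1, 1]]
Q³ = [[2, 4, 1, 5, 3], [4, 2, 1, 4, 1], [1, 1, 0, 3, 1], [5, 4, 3, 2, 1], [3, 1, 1, 1, 0]]
Q⁴ = [[12, 7, 5, 7, 2], [7, 8, 4, 7, 4], [5, 4, 3, 2, 1], [7, 7, 2, 12, 5], [2, 4, 1, 5, 3]]
Q⁵ = [[16, 19, 7, 24, 12], [19, 14, 7, 19, 7], [7, 7, 2, 12, 5], [24, 19, 12, 16, 7], [12, 7, 5, 7, 2]]

19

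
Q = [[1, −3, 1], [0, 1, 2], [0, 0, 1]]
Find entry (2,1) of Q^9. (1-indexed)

0

Q = I + N where N = [[0, −3, 1], [0, 0, 2], [0, 0, 0]] is strictly upper-triangular, so N^3 = 0.
(I + N)^9 = I + 9·N + 36·N^2 = [[1, −27, −207], [0, 1, 18], [0, 0, 1]].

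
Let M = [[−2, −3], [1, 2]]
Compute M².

[[1, 0], [0, 1]]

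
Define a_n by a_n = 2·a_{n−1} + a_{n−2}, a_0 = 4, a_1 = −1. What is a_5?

19

With companion matrix Q = [[2, 1], [1, 0]], [a_n, a_{n−1}]ᵀ = Q·[a_{n−1}, a_{n−2}]ᵀ, so [a_5, a_4]ᵀ = Q⁴·[a_1, a_0]ᵀ.
Q⁴ = [[29, 12], [12, 5]], giving [a_5, a_4]ᵀ = [[19], [8]].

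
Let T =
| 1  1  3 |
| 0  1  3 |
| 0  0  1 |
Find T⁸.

[[1, 8, 108], [0, 1, 24], [0, 0, 1]]

T = I + N where N = [[0, 1, 3], [0, 0, 3], [0, 0, 0]] is strictly upper-triangular, so N³ = 0.
(I + N)⁸ = I + 8·N + 28·N² = [[1, 8, 108], [0, 1, 24], [0, 0, 1]].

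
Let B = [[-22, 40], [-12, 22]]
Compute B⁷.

[[-1408, 2560], [-768, 1408]]

tr B = 0 and det B = -4, so the characteristic polynomial is λ² − (0)λ + (-4) with roots 2 and -2.
Eigenvectors give P = [[5, 2], [3, 1]] with P⁻¹ = [[-1, 2], [3, -5]], and B = P·diag(2, -2)·P⁻¹.
Then B⁷ = P·diag(128, -128)·P⁻¹ = [[640, -256], [384, -128]] · [[-1, 2], [3, -5]] = [[-1408, 2560], [-768, 1408]].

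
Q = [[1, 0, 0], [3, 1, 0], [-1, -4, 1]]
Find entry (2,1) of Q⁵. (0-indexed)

Q = I + N where N = [[0, 0, 0], [3, 0, 0], [-1, -4, 0]] is strictly lower-triangular, so N³ = 0.
(I + N)⁵ = I + 5·N + 10·N² = [[1, 0, 0], [15, 1, 0], [-125, -20, 1]].

-20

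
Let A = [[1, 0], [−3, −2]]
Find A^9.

[[1, 0], [−513, −512]]

tr A = −1 and det A = −2, so the characteristic polynomial is λ² − (−1)λ + (−2) with roots 1 and −2.
Eigenvectors give P = [[1, 0], [−1, −1]] with P⁻¹ = [[1, 0], [−1, −1]], and A = P·diag(1, −2)·P⁻¹.
Then A^9 = P·diag(1, −512)·P⁻¹ = [[1, 0], [−1, 512]] · [[1, 0], [−1, −1]] = [[1, 0], [−513, −512]].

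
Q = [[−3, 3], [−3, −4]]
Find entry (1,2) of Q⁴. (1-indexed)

−147

Q² = [[0, −21], [21, 7]]
Q³ = [[63, 84], [−84, 35]]
Q⁴ = [[−441, −147], [147, −392]]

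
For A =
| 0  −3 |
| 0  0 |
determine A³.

A is strictly triangular, hence nilpotent: A² = 0, so A³ = 0.

[[0, 0], [0, 0]]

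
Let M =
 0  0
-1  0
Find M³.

[[0, 0], [0, 0]]

M is strictly triangular, hence nilpotent: M² = 0, so M³ = 0.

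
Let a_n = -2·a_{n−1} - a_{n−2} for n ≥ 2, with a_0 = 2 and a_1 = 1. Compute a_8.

-22

With companion matrix B = [[-2, -1], [1, 0]], [a_n, a_{n−1}]ᵀ = B·[a_{n−1}, a_{n−2}]ᵀ, so [a_8, a_7]ᵀ = B^7·[a_1, a_0]ᵀ.
B^7 = [[-8, -7], [7, 6]], giving [a_8, a_7]ᵀ = [[-22], [19]].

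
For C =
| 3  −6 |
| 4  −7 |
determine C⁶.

[[−1455, 2184], [−1456, 2185]]

tr C = −4 and det C = 3, so the characteristic polynomial is λ² − (−4)λ + (3) with roots −3 and −1.
Eigenvectors give P = [[1, 3], [1, 2]] with P⁻¹ = [[−2, 3], [1, −1]], and C = P·diag(−3, −1)·P⁻¹.
Then C⁶ = P·diag(729, 1)·P⁻¹ = [[729, 3], [729, 2]] · [[−2, 3], [1, −1]] = [[−1455, 2184], [−1456, 2185]].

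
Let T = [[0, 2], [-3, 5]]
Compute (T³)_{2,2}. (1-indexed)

tr T = 5 and det T = 6, so the characteristic polynomial is λ² − (5)λ + (6) with roots 2 and 3.
Eigenvectors give P = [[1, -2], [1, -3]] with P⁻¹ = [[3, -2], [1, -1]], and T = P·diag(2, 3)·P⁻¹.
Then T³ = P·diag(8, 27)·P⁻¹ = [[8, -54], [8, -81]] · [[3, -2], [1, -1]] = [[-30, 38], [-57, 65]].

65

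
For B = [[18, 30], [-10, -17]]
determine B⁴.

[[276, 390], [-130, -179]]

tr B = 1 and det B = -6, so the characteristic polynomial is λ² − (1)λ + (-6) with roots -2 and 3.
Eigenvectors give P = [[-3, -2], [2, 1]] with P⁻¹ = [[1, 2], [-2, -3]], and B = P·diag(-2, 3)·P⁻¹.
Then B⁴ = P·diag(16, 81)·P⁻¹ = [[-48, -162], [32, 81]] · [[1, 2], [-2, -3]] = [[276, 390], [-130, -179]].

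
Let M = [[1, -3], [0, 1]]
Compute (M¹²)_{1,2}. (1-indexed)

M = I + N where N = [[0, -3], [0, 0]] is strictly upper-triangular, so N² = 0.
(I + N)¹² = I + 12·N = [[1, -36], [0, 1]].

-36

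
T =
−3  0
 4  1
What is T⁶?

[[729, 0], [−728, 1]]

tr T = −2 and det T = −3, so the characteristic polynomial is λ² − (−2)λ + (−3) with roots −3 and 1.
Eigenvectors give P = [[−1, 0], [1, 1]] with P⁻¹ = [[−1, 0], [1, 1]], and T = P·diag(−3, 1)·P⁻¹.
Then T⁶ = P·diag(729, 1)·P⁻¹ = [[−729, 0], [729, 1]] · [[−1, 0], [1, 1]] = [[729, 0], [−728, 1]].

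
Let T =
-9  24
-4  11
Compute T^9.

tr T = 2 and det T = -3, so the characteristic polynomial is λ² − (2)λ + (-3) with roots 3 and -1.
Eigenvectors give P = [[-2, 3], [-1, 1]] with P⁻¹ = [[1, -3], [1, -2]], and T = P·diag(3, -1)·P⁻¹.
Then T^9 = P·diag(19683, -1)·P⁻¹ = [[-39366, -3], [-19683, -1]] · [[1, -3], [1, -2]] = [[-39369, 118104], [-19684, 59051]].

[[-39369, 118104], [-19684, 59051]]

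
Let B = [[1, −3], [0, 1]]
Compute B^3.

B = I + N where N = [[0, −3], [0, 0]] is strictly upper-triangular, so N^2 = 0.
(I + N)^3 = I + 3·N = [[1, −9], [0, 1]].

[[1, −9], [0, 1]]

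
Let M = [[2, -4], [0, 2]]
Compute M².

[[4, -16], [0, 4]]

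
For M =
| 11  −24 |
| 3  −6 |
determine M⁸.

[[57001, −151320], [18915, −50184]]

tr M = 5 and det M = 6, so the characteristic polynomial is λ² − (5)λ + (6) with roots 3 and 2.
Eigenvectors give P = [[3, −8], [1, −3]] with P⁻¹ = [[3, −8], [1, −3]], and M = P·diag(3, 2)·P⁻¹.
Then M⁸ = P·diag(6561, 256)·P⁻¹ = [[19683, −2048], [6561, −768]] · [[3, −8], [1, −3]] = [[57001, −151320], [18915, −50184]].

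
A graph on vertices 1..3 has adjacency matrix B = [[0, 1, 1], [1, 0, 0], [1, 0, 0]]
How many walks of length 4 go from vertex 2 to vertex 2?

The number of length-4 walks from vertex 2 to vertex 2 is entry (2,2) of B^4, where B is the adjacency matrix.
B^2 = [[2, 0, 0], [0, 1, 1], [0, 1, 1]]
B^3 = [[0, 2, 2], [2, 0, 0], [2, 0, 0]]
B^4 = [[4, 0, 0], [0, 2, 2], [0, 2, 2]]

2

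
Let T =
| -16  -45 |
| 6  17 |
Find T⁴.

tr T = 1 and det T = -2, so the characteristic polynomial is λ² − (1)λ + (-2) with roots 2 and -1.
Eigenvectors give P = [[-5, -3], [2, 1]] with P⁻¹ = [[1, 3], [-2, -5]], and T = P·diag(2, -1)·P⁻¹.
Then T⁴ = P·diag(16, 1)·P⁻¹ = [[-80, -3], [32, 1]] · [[1, 3], [-2, -5]] = [[-74, -225], [30, 91]].

[[-74, -225], [30, 91]]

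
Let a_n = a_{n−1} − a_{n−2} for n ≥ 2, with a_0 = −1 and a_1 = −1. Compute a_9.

1

With companion matrix M = [[1, −1], [1, 0]], [a_n, a_{n−1}]ᵀ = M·[a_{n−1}, a_{n−2}]ᵀ, so [a_9, a_8]ᵀ = M⁸·[a_1, a_0]ᵀ.
M⁸ = [[0, −1], [1, −1]], giving [a_9, a_8]ᵀ = [[1], [0]].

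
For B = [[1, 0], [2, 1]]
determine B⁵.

B = I + N where N = [[0, 0], [2, 0]] is strictly lower-triangular, so N² = 0.
(I + N)⁵ = I + 5·N = [[1, 0], [10, 1]].

[[1, 0], [10, 1]]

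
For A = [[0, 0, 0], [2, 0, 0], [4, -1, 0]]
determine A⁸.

A is strictly triangular, hence nilpotent: A³ = 0, so A⁸ = 0.

[[0, 0, 0], [0, 0, 0], [0, 0, 0]]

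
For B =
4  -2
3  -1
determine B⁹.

[[1534, -1022], [1533, -1021]]

tr B = 3 and det B = 2, so the characteristic polynomial is λ² − (3)λ + (2) with roots 1 and 2.
Eigenvectors give P = [[-2, 1], [-3, 1]] with P⁻¹ = [[1, -1], [3, -2]], and B = P·diag(1, 2)·P⁻¹.
Then B⁹ = P·diag(1, 512)·P⁻¹ = [[-2, 512], [-3, 512]] · [[1, -1], [3, -2]] = [[1534, -1022], [1533, -1021]].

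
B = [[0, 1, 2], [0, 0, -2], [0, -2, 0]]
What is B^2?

[[0, -4, -2], [0, 4, 0], [0, 0, 4]]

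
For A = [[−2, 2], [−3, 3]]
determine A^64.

[[−2, 2], [−3, 3]]

A² = A (a projection; rank 1, trace 1), so A^64 = A.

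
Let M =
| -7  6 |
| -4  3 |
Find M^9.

[[-59047, 59046], [-39364, 39363]]

tr M = -4 and det M = 3, so the characteristic polynomial is λ² − (-4)λ + (3) with roots -1 and -3.
Eigenvectors give P = [[1, 3], [1, 2]] with P⁻¹ = [[-2, 3], [1, -1]], and M = P·diag(-1, -3)·P⁻¹.
Then M^9 = P·diag(-1, -19683)·P⁻¹ = [[-1, -59049], [-1, -39366]] · [[-2, 3], [1, -1]] = [[-59047, 59046], [-39364, 39363]].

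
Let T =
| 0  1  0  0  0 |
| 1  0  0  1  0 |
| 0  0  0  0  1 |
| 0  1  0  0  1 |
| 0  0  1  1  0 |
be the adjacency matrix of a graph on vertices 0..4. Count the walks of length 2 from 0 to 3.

The number of length-2 walks from vertex 0 to vertex 3 is entry (0,3) of T², where T is the adjacency matrix.
T² = [[1, 0, 0, 1, 0], [0, 2, 0, 0, 1], [0, 0, 1, 1, 0], [1, 0, 1, 2, 0], [0, 1, 0, 0, 2]]

1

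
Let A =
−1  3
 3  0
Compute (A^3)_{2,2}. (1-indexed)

−9

A^2 = [[10, −3], [−3, 9]]
A^3 = [[−19, 30], [30, −9]]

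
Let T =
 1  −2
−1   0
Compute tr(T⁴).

T² = [[3, −2], [−1, 2]]
T³ = [[5, −6], [−3, 2]]
T⁴ = [[11, −10], [−5, 6]]

17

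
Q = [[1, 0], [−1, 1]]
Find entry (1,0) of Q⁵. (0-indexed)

Q = I + N where N = [[0, 0], [−1, 0]] is strictly lower-triangular, so N² = 0.
(I + N)⁵ = I + 5·N = [[1, 0], [−5, 1]].

−5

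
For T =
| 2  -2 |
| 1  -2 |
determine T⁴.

T² = [[2, 0], [0, 2]]
T³ = [[4, -4], [2, -4]]
T⁴ = [[4, 0], [0, 4]]

[[4, 0], [0, 4]]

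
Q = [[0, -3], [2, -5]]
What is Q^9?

[[37830, -57513], [38342, -58025]]

tr Q = -5 and det Q = 6, so the characteristic polynomial is λ² − (-5)λ + (6) with roots -2 and -3.
Eigenvectors give P = [[-3, -1], [-2, -1]] with P⁻¹ = [[-1, 1], [2, -3]], and Q = P·diag(-2, -3)·P⁻¹.
Then Q^9 = P·diag(-512, -19683)·P⁻¹ = [[1536, 19683], [1024, 19683]] · [[-1, 1], [2, -3]] = [[37830, -57513], [38342, -58025]].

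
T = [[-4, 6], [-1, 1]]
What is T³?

[[-22, 42], [-7, 13]]

tr T = -3 and det T = 2, so the characteristic polynomial is λ² − (-3)λ + (2) with roots -1 and -2.
Eigenvectors give P = [[2, -3], [1, -1]] with P⁻¹ = [[-1, 3], [-1, 2]], and T = P·diag(-1, -2)·P⁻¹.
Then T³ = P·diag(-1, -8)·P⁻¹ = [[-2, 24], [-1, 8]] · [[-1, 3], [-1, 2]] = [[-22, 42], [-7, 13]].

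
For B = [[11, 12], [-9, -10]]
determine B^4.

tr B = 1 and det B = -2, so the characteristic polynomial is λ² − (1)λ + (-2) with roots 2 and -1.
Eigenvectors give P = [[4, -1], [-3, 1]] with P⁻¹ = [[1, 1], [3, 4]], and B = P·diag(2, -1)·P⁻¹.
Then B^4 = P·diag(16, 1)·P⁻¹ = [[64, -1], [-48, 1]] · [[1, 1], [3, 4]] = [[61, 60], [-45, -44]].

[[61, 60], [-45, -44]]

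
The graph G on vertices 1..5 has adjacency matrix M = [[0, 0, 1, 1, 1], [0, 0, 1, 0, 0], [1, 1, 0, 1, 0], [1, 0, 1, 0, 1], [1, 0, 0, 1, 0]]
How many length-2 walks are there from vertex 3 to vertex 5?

2

The number of length-2 walks from vertex 3 to vertex 5 is entry (3,5) of M², where M is the adjacency matrix.
M² = [[3, 1, 1, 2, 1], [1, 1, 0, 1, 0], [1, 0, 3, 1, 2], [2, 1, 1, 3, 1], [1, 0, 2, 1, 2]]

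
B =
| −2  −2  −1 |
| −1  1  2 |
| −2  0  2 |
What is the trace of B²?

17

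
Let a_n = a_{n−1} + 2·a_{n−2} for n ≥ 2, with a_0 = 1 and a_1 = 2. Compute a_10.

1024

With companion matrix C = [[1, 2], [1, 0]], [a_n, a_{n−1}]ᵀ = C·[a_{n−1}, a_{n−2}]ᵀ, so [a_10, a_9]ᵀ = C⁹·[a_1, a_0]ᵀ.
C⁹ = [[341, 342], [171, 170]], giving [a_10, a_9]ᵀ = [[1024], [512]].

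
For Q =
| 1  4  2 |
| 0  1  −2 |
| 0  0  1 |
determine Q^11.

[[1, 44, −418], [0, 1, −22], [0, 0, 1]]

Q = I + N where N = [[0, 4, 2], [0, 0, −2], [0, 0, 0]] is strictly upper-triangular, so N^3 = 0.
(I + N)^11 = I + 11·N + 55·N^2 = [[1, 44, −418], [0, 1, −22], [0, 0, 1]].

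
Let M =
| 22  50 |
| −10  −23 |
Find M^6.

tr M = −1 and det M = −6, so the characteristic polynomial is λ² − (−1)λ + (−6) with roots −3 and 2.
Eigenvectors give P = [[−2, −5], [1, 2]] with P⁻¹ = [[2, 5], [−1, −2]], and M = P·diag(−3, 2)·P⁻¹.
Then M^6 = P·diag(729, 64)·P⁻¹ = [[−1458, −320], [729, 128]] · [[2, 5], [−1, −2]] = [[−2596, −6650], [1330, 3389]].

[[−2596, −6650], [1330, 3389]]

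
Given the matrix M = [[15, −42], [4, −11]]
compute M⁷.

tr M = 4 and det M = 3, so the characteristic polynomial is λ² − (4)λ + (3) with roots 1 and 3.
Eigenvectors give P = [[−3, −7], [−1, −2]] with P⁻¹ = [[2, −7], [−1, 3]], and M = P·diag(1, 3)·P⁻¹.
Then M⁷ = P·diag(1, 2187)·P⁻¹ = [[−3, −15309], [−1, −4374]] · [[2, −7], [−1, 3]] = [[15303, −45906], [4372, −13115]].

[[15303, −45906], [4372, −13115]]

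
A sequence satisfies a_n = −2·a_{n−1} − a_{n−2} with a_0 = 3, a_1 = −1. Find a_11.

With companion matrix M = [[−2, −1], [1, 0]], [a_n, a_{n−1}]ᵀ = M·[a_{n−1}, a_{n−2}]ᵀ, so [a_11, a_10]ᵀ = M¹⁰·[a_1, a_0]ᵀ.
M¹⁰ = [[11, 10], [−10, −9]], giving [a_11, a_10]ᵀ = [[19], [−17]].

19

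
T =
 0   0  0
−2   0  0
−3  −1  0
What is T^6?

T is strictly triangular, hence nilpotent: T^3 = 0, so T^6 = 0.

[[0, 0, 0], [0, 0, 0], [0, 0, 0]]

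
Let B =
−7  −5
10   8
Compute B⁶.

[[−601, −665], [1330, 1394]]

tr B = 1 and det B = −6, so the characteristic polynomial is λ² − (1)λ + (−6) with roots 3 and −2.
Eigenvectors give P = [[−1, −1], [2, 1]] with P⁻¹ = [[1, 1], [−2, −1]], and B = P·diag(3, −2)·P⁻¹.
Then B⁶ = P·diag(729, 64)·P⁻¹ = [[−729, −64], [1458, 64]] · [[1, 1], [−2, −1]] = [[−601, −665], [1330, 1394]].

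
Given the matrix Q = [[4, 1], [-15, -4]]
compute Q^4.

[[1, 0], [0, 1]]

Q² = I (check: tr Q = 0 and det Q = -1), so Q^4 = I since 4 is even.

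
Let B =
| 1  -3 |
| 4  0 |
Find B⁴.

B² = [[-11, -3], [4, -12]]
B³ = [[-23, 33], [-44, -12]]
B⁴ = [[109, 69], [-92, 132]]

[[109, 69], [-92, 132]]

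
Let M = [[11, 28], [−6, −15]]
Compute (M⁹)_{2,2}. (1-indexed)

tr M = −4 and det M = 3, so the characteristic polynomial is λ² − (−4)λ + (3) with roots −1 and −3.
Eigenvectors give P = [[7, −2], [−3, 1]] with P⁻¹ = [[1, 2], [3, 7]], and M = P·diag(−1, −3)·P⁻¹.
Then M⁹ = P·diag(−1, −19683)·P⁻¹ = [[−7, 39366], [3, −19683]] · [[1, 2], [3, 7]] = [[118091, 275548], [−59046, −137775]].

−137775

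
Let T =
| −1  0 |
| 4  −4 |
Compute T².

[[1, 0], [−20, 16]]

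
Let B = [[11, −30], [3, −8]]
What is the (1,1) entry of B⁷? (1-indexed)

tr B = 3 and det B = 2, so the characteristic polynomial is λ² − (3)λ + (2) with roots 1 and 2.
Eigenvectors give P = [[3, −10], [1, −3]] with P⁻¹ = [[−3, 10], [−1, 3]], and B = P·diag(1, 2)·P⁻¹.
Then B⁷ = P·diag(1, 128)·P⁻¹ = [[3, −1280], [1, −384]] · [[−3, 10], [−1, 3]] = [[1271, −3810], [381, −1142]].

1271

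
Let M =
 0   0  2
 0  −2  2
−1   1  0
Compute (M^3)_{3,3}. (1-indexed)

−4

M^2 = [[−2, 2, 0], [−2, 6, −4], [0, −2, 0]]
M^3 = [[0, −4, 0], [4, −16, 8], [0, 4, −4]]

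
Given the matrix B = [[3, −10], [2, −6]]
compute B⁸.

tr B = −3 and det B = 2, so the characteristic polynomial is λ² − (−3)λ + (2) with roots −2 and −1.
Eigenvectors give P = [[−2, −5], [−1, −2]] with P⁻¹ = [[2, −5], [−1, 2]], and B = P·diag(−2, −1)·P⁻¹.
Then B⁸ = P·diag(256, 1)·P⁻¹ = [[−512, −5], [−256, −2]] · [[2, −5], [−1, 2]] = [[−1019, 2550], [−510, 1276]].

[[−1019, 2550], [−510, 1276]]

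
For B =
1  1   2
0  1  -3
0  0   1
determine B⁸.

[[1, 8, -68], [0, 1, -24], [0, 0, 1]]

B = I + N where N = [[0, 1, 2], [0, 0, -3], [0, 0, 0]] is strictly upper-triangular, so N³ = 0.
(I + N)⁸ = I + 8·N + 28·N² = [[1, 8, -68], [0, 1, -24], [0, 0, 1]].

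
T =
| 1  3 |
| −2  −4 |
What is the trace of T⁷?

tr T = −3 and det T = 2, so the characteristic polynomial is λ² − (−3)λ + (2) with roots −1 and −2.
Eigenvectors give P = [[−3, 1], [2, −1]] with P⁻¹ = [[−1, −1], [−2, −3]], and T = P·diag(−1, −2)·P⁻¹.
Then T⁷ = P·diag(−1, −128)·P⁻¹ = [[3, −128], [−2, 128]] · [[−1, −1], [−2, −3]] = [[253, 381], [−254, −382]].

−129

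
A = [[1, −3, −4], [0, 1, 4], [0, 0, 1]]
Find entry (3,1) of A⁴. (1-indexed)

A = I + N where N = [[0, −3, −4], [0, 0, 4], [0, 0, 0]] is strictly upper-triangular, so N³ = 0.
(I + N)⁴ = I + 4·N + 6·N² = [[1, −12, −88], [0, 1, 16], [0, 0, 1]].

0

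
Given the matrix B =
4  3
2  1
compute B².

[[22, 15], [10, 7]]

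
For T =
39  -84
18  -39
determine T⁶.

tr T = 0 and det T = -9, so the characteristic polynomial is λ² − (0)λ + (-9) with roots 3 and -3.
Eigenvectors give P = [[7, 2], [3, 1]] with P⁻¹ = [[1, -2], [-3, 7]], and T = P·diag(3, -3)·P⁻¹.
Then T⁶ = P·diag(729, 729)·P⁻¹ = [[5103, 1458], [2187, 729]] · [[1, -2], [-3, 7]] = [[729, 0], [0, 729]].

[[729, 0], [0, 729]]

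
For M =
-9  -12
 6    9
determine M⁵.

[[-729, -972], [486, 729]]

tr M = 0 and det M = -9, so the characteristic polynomial is λ² − (0)λ + (-9) with roots -3 and 3.
Eigenvectors give P = [[2, 1], [-1, -1]] with P⁻¹ = [[1, 1], [-1, -2]], and M = P·diag(-3, 3)·P⁻¹.
Then M⁵ = P·diag(-243, 243)·P⁻¹ = [[-486, 243], [243, -243]] · [[1, 1], [-1, -2]] = [[-729, -972], [486, 729]].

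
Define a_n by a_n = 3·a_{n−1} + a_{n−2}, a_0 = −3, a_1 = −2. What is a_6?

With companion matrix C = [[3, 1], [1, 0]], [a_n, a_{n−1}]ᵀ = C·[a_{n−1}, a_{n−2}]ᵀ, so [a_6, a_5]ᵀ = C⁵·[a_1, a_0]ᵀ.
C⁵ = [[360, 109], [109, 33]], giving [a_6, a_5]ᵀ = [[−1047], [−317]].

−1047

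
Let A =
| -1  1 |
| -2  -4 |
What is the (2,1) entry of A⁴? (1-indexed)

130

tr A = -5 and det A = 6, so the characteristic polynomial is λ² − (-5)λ + (6) with roots -3 and -2.
Eigenvectors give P = [[-1, -1], [2, 1]] with P⁻¹ = [[1, 1], [-2, -1]], and A = P·diag(-3, -2)·P⁻¹.
Then A⁴ = P·diag(81, 16)·P⁻¹ = [[-81, -16], [162, 16]] · [[1, 1], [-2, -1]] = [[-49, -65], [130, 146]].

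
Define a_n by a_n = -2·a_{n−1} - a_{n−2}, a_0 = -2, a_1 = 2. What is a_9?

With companion matrix C = [[-2, -1], [1, 0]], [a_n, a_{n−1}]ᵀ = C·[a_{n−1}, a_{n−2}]ᵀ, so [a_9, a_8]ᵀ = C⁸·[a_1, a_0]ᵀ.
C⁸ = [[9, 8], [-8, -7]], giving [a_9, a_8]ᵀ = [[2], [-2]].

2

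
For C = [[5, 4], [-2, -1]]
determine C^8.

[[13121, 13120], [-6560, -6559]]

tr C = 4 and det C = 3, so the characteristic polynomial is λ² − (4)λ + (3) with roots 3 and 1.
Eigenvectors give P = [[2, 1], [-1, -1]] with P⁻¹ = [[1, 1], [-1, -2]], and C = P·diag(3, 1)·P⁻¹.
Then C^8 = P·diag(6561, 1)·P⁻¹ = [[13122, 1], [-6561, -1]] · [[1, 1], [-1, -2]] = [[13121, 13120], [-6560, -6559]].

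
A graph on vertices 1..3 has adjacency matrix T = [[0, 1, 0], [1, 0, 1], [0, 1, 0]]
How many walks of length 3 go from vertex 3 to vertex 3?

0

The number of length-3 walks from vertex 3 to vertex 3 is entry (3,3) of T^3, where T is the adjacency matrix.
T^2 = [[1, 0, 1], [0, 2, 0], [1, 0, 1]]
T^3 = [[0, 2, 0], [2, 0, 2], [0, 2, 0]]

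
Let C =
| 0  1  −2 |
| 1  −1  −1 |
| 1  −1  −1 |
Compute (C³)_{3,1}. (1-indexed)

C² = [[−1, 1, 1], [−2, 3, 0], [−2, 3, 0]]
C³ = [[2, −3, 0], [3, −5, 1], [3, −5, 1]]

3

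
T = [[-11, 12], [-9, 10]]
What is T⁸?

tr T = -1 and det T = -2, so the characteristic polynomial is λ² − (-1)λ + (-2) with roots -2 and 1.
Eigenvectors give P = [[4, 1], [3, 1]] with P⁻¹ = [[1, -1], [-3, 4]], and T = P·diag(-2, 1)·P⁻¹.
Then T⁸ = P·diag(256, 1)·P⁻¹ = [[1024, 1], [768, 1]] · [[1, -1], [-3, 4]] = [[1021, -1020], [765, -764]].

[[1021, -1020], [765, -764]]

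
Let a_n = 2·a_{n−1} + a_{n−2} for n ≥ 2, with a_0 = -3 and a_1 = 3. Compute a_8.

717

With companion matrix A = [[2, 1], [1, 0]], [a_n, a_{n−1}]ᵀ = A·[a_{n−1}, a_{n−2}]ᵀ, so [a_8, a_7]ᵀ = A^7·[a_1, a_0]ᵀ.
A^7 = [[408, 169], [169, 70]], giving [a_8, a_7]ᵀ = [[717], [297]].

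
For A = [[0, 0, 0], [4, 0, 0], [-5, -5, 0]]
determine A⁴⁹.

[[0, 0, 0], [0, 0, 0], [0, 0, 0]]

A is strictly triangular, hence nilpotent: A³ = 0, so A⁴⁹ = 0.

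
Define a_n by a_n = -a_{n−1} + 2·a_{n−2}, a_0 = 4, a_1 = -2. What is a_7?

-254

With companion matrix Q = [[-1, 2], [1, 0]], [a_n, a_{n−1}]ᵀ = Q·[a_{n−1}, a_{n−2}]ᵀ, so [a_7, a_6]ᵀ = Q^6·[a_1, a_0]ᵀ.
Q^6 = [[43, -42], [-21, 22]], giving [a_7, a_6]ᵀ = [[-254], [130]].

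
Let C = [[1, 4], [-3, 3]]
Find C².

[[-11, 16], [-12, -3]]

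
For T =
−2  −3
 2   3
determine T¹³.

[[−2, −3], [2, 3]]

T² = T (a projection; rank 1, trace 1), so T¹³ = T.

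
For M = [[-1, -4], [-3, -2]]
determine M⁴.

[[277, 348], [261, 364]]

M² = [[13, 12], [9, 16]]
M³ = [[-49, -76], [-57, -68]]
M⁴ = [[277, 348], [261, 364]]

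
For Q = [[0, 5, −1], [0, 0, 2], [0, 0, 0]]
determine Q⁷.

[[0, 0, 0], [0, 0, 0], [0, 0, 0]]

Q is strictly triangular, hence nilpotent: Q³ = 0, so Q⁷ = 0.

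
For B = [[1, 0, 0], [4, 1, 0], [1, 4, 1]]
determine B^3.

[[1, 0, 0], [12, 1, 0], [51, 12, 1]]

B = I + N where N = [[0, 0, 0], [4, 0, 0], [1, 4, 0]] is strictly lower-triangular, so N^3 = 0.
(I + N)^3 = I + 3·N + 3·N^2 = [[1, 0, 0], [12, 1, 0], [51, 12, 1]].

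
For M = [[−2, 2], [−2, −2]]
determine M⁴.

M² = [[0, −8], [8, 0]]
M³ = [[16, 16], [−16, 16]]
M⁴ = [[−64, 0], [0, −64]]

[[−64, 0], [0, −64]]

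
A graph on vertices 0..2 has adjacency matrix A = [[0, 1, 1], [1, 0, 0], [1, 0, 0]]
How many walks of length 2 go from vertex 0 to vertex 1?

0

The number of length-2 walks from vertex 0 to vertex 1 is entry (0,1) of A², where A is the adjacency matrix.
A² = [[2, 0, 0], [0, 1, 1], [0, 1, 1]]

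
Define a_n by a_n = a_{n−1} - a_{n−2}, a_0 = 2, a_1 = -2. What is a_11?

4

With companion matrix T = [[1, -1], [1, 0]], [a_n, a_{n−1}]ᵀ = T·[a_{n−1}, a_{n−2}]ᵀ, so [a_11, a_10]ᵀ = T¹⁰·[a_1, a_0]ᵀ.
T¹⁰ = [[-1, 1], [-1, 0]], giving [a_11, a_10]ᵀ = [[4], [2]].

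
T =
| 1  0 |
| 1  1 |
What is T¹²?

[[1, 0], [12, 1]]

T = I + N where N = [[0, 0], [1, 0]] is strictly lower-triangular, so N² = 0.
(I + N)¹² = I + 12·N = [[1, 0], [12, 1]].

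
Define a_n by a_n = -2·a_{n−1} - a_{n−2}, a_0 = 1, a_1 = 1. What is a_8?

-15

With companion matrix C = [[-2, -1], [1, 0]], [a_n, a_{n−1}]ᵀ = C·[a_{n−1}, a_{n−2}]ᵀ, so [a_8, a_7]ᵀ = C⁷·[a_1, a_0]ᵀ.
C⁷ = [[-8, -7], [7, 6]], giving [a_8, a_7]ᵀ = [[-15], [13]].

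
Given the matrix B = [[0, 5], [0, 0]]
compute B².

B is strictly triangular, hence nilpotent: B² = 0, so B² = 0.

[[0, 0], [0, 0]]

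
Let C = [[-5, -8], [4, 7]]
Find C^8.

[[-6559, -13120], [6560, 13121]]

tr C = 2 and det C = -3, so the characteristic polynomial is λ² − (2)λ + (-3) with roots -1 and 3.
Eigenvectors give P = [[-2, 1], [1, -1]] with P⁻¹ = [[-1, -1], [-1, -2]], and C = P·diag(-1, 3)·P⁻¹.
Then C^8 = P·diag(1, 6561)·P⁻¹ = [[-2, 6561], [1, -6561]] · [[-1, -1], [-1, -2]] = [[-6559, -13120], [6560, 13121]].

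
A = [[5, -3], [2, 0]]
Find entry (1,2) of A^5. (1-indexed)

tr A = 5 and det A = 6, so the characteristic polynomial is λ² − (5)λ + (6) with roots 2 and 3.
Eigenvectors give P = [[1, -3], [1, -2]] with P⁻¹ = [[-2, 3], [-1, 1]], and A = P·diag(2, 3)·P⁻¹.
Then A^5 = P·diag(32, 243)·P⁻¹ = [[32, -729], [32, -486]] · [[-2, 3], [-1, 1]] = [[665, -633], [422, -390]].

-633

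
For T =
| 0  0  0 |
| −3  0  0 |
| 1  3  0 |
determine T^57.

[[0, 0, 0], [0, 0, 0], [0, 0, 0]]

T is strictly triangular, hence nilpotent: T^3 = 0, so T^57 = 0.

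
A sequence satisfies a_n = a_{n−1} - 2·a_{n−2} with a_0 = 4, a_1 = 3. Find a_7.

-19

With companion matrix M = [[1, -2], [1, 0]], [a_n, a_{n−1}]ᵀ = M·[a_{n−1}, a_{n−2}]ᵀ, so [a_7, a_6]ᵀ = M⁶·[a_1, a_0]ᵀ.
M⁶ = [[7, -10], [5, 2]], giving [a_7, a_6]ᵀ = [[-19], [23]].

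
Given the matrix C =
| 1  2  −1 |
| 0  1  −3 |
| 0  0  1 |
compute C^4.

[[1, 8, −40], [0, 1, −12], [0, 0, 1]]

C = I + N where N = [[0, 2, −1], [0, 0, −3], [0, 0, 0]] is strictly upper-triangular, so N^3 = 0.
(I + N)^4 = I + 4·N + 6·N^2 = [[1, 8, −40], [0, 1, −12], [0, 0, 1]].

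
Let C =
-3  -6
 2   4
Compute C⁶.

C² = C (a projection; rank 1, trace 1), so C⁶ = C.

[[-3, -6], [2, 4]]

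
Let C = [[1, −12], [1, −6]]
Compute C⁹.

tr C = −5 and det C = 6, so the characteristic polynomial is λ² − (−5)λ + (6) with roots −2 and −3.
Eigenvectors give P = [[4, 3], [1, 1]] with P⁻¹ = [[1, −3], [−1, 4]], and C = P·diag(−2, −3)·P⁻¹.
Then C⁹ = P·diag(−512, −19683)·P⁻¹ = [[−2048, −59049], [−512, −19683]] · [[1, −3], [−1, 4]] = [[57001, −230052], [19171, −77196]].

[[57001, −230052], [19171, −77196]]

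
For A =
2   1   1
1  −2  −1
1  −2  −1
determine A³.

A² = [[6, −2, 0], [−1, 7, 4], [−1, 7, 4]]
A³ = [[10, 10, 8], [9, −23, −12], [9, −23, −12]]

[[10, 10, 8], [9, −23, −12], [9, −23, −12]]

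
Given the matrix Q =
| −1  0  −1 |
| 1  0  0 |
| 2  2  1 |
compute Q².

[[−1, −2, 0], [−1, 0, −1], [2, 2, −1]]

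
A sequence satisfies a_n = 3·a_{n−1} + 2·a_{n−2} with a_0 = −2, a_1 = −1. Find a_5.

−295

With companion matrix C = [[3, 2], [1, 0]], [a_n, a_{n−1}]ᵀ = C·[a_{n−1}, a_{n−2}]ᵀ, so [a_5, a_4]ᵀ = C⁴·[a_1, a_0]ᵀ.
C⁴ = [[139, 78], [39, 22]], giving [a_5, a_4]ᵀ = [[−295], [−83]].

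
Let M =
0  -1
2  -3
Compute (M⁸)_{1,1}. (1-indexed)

-254

tr M = -3 and det M = 2, so the characteristic polynomial is λ² − (-3)λ + (2) with roots -1 and -2.
Eigenvectors give P = [[-1, 1], [-1, 2]] with P⁻¹ = [[-2, 1], [-1, 1]], and M = P·diag(-1, -2)·P⁻¹.
Then M⁸ = P·diag(1, 256)·P⁻¹ = [[-1, 256], [-1, 512]] · [[-2, 1], [-1, 1]] = [[-254, 255], [-510, 511]].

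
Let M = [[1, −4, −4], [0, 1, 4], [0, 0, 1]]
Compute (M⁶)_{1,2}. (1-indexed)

−24

M = I + N where N = [[0, −4, −4], [0, 0, 4], [0, 0, 0]] is strictly upper-triangular, so N³ = 0.
(I + N)⁶ = I + 6·N + 15·N² = [[1, −24, −264], [0, 1, 24], [0, 0, 1]].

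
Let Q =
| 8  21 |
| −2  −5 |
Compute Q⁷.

[[890, 2667], [−254, −761]]

tr Q = 3 and det Q = 2, so the characteristic polynomial is λ² − (3)λ + (2) with roots 2 and 1.
Eigenvectors give P = [[7, −3], [−2, 1]] with P⁻¹ = [[1, 3], [2, 7]], and Q = P·diag(2, 1)·P⁻¹.
Then Q⁷ = P·diag(128, 1)·P⁻¹ = [[896, −3], [−256, 1]] · [[1, 3], [2, 7]] = [[890, 2667], [−254, −761]].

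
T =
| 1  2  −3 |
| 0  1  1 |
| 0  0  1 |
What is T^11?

[[1, 22, 77], [0, 1, 11], [0, 0, 1]]

T = I + N where N = [[0, 2, −3], [0, 0, 1], [0, 0, 0]] is strictly upper-triangular, so N^3 = 0.
(I + N)^11 = I + 11·N + 55·N^2 = [[1, 22, 77], [0, 1, 11], [0, 0, 1]].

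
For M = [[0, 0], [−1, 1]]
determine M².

[[0, 0], [−1, 1]]

M² = M (a projection; rank 1, trace 1), so M² = M.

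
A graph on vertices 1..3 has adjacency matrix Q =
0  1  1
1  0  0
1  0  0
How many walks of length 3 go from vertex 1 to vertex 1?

0

The number of length-3 walks from vertex 1 to vertex 1 is entry (1,1) of Q³, where Q is the adjacency matrix.
Q² = [[2, 0, 0], [0, 1, 1], [0, 1, 1]]
Q³ = [[0, 2, 2], [2, 0, 0], [2, 0, 0]]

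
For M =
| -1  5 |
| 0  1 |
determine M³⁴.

M² = I (check: tr M = 0 and det M = -1), so M³⁴ = I since 34 is even.

[[1, 0], [0, 1]]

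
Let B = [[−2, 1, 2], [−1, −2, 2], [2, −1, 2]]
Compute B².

[[7, −6, 2], [8, 1, −2], [1, 2, 6]]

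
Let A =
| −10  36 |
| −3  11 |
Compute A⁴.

tr A = 1 and det A = −2, so the characteristic polynomial is λ² − (1)λ + (−2) with roots 2 and −1.
Eigenvectors give P = [[3, 4], [1, 1]] with P⁻¹ = [[−1, 4], [1, −3]], and A = P·diag(2, −1)·P⁻¹.
Then A⁴ = P·diag(16, 1)·P⁻¹ = [[48, 4], [16, 1]] · [[−1, 4], [1, −3]] = [[−44, 180], [−15, 61]].

[[−44, 180], [−15, 61]]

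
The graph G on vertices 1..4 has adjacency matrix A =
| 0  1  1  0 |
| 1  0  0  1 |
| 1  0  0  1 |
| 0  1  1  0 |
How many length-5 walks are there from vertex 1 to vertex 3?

16

The number of length-5 walks from vertex 1 to vertex 3 is entry (1,3) of A⁵, where A is the adjacency matrix.
A² = [[2, 0, 0, 2], [0, 2, 2, 0], [0, 2, 2, 0], [2, 0, 0, 2]]
A³ = [[0, 4, 4, 0], [4, 0, 0, 4], [4, 0, 0, 4], [0, 4, 4, 0]]
A⁴ = [[8, 0, 0, 8], [0, 8, 8, 0], [0, 8, 8, 0], [8, 0, 0, 8]]
A⁵ = [[0, 16, 16, 0], [16, 0, 0, 16], [16, 0, 0, 16], [0, 16, 16, 0]]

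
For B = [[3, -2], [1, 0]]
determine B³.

tr B = 3 and det B = 2, so the characteristic polynomial is λ² − (3)λ + (2) with roots 2 and 1.
Eigenvectors give P = [[2, -1], [1, -1]] with P⁻¹ = [[1, -1], [1, -2]], and B = P·diag(2, 1)·P⁻¹.
Then B³ = P·diag(8, 1)·P⁻¹ = [[16, -1], [8, -1]] · [[1, -1], [1, -2]] = [[15, -14], [7, -6]].

[[15, -14], [7, -6]]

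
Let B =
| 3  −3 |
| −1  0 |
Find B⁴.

B² = [[12, −9], [−3, 3]]
B³ = [[45, −36], [−12, 9]]
B⁴ = [[171, −135], [−45, 36]]

[[171, −135], [−45, 36]]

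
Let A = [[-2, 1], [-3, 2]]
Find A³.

A² = I (check: tr A = 0 and det A = -1), so A³ = A since 3 is odd.

[[-2, 1], [-3, 2]]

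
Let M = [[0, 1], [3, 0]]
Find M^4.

[[9, 0], [0, 9]]

M^2 = [[3, 0], [0, 3]]
M^3 = [[0, 3], [9, 0]]
M^4 = [[9, 0], [0, 9]]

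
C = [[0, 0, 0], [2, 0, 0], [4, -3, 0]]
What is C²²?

[[0, 0, 0], [0, 0, 0], [0, 0, 0]]

C is strictly triangular, hence nilpotent: C³ = 0, so C²² = 0.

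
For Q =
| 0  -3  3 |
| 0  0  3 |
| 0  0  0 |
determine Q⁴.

[[0, 0, 0], [0, 0, 0], [0, 0, 0]]

Q is strictly triangular, hence nilpotent: Q³ = 0, so Q⁴ = 0.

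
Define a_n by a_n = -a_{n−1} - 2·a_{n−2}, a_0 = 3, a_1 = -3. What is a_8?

-51

With companion matrix C = [[-1, -2], [1, 0]], [a_n, a_{n−1}]ᵀ = C·[a_{n−1}, a_{n−2}]ᵀ, so [a_8, a_7]ᵀ = C⁷·[a_1, a_0]ᵀ.
C⁷ = [[3, -14], [7, 10]], giving [a_8, a_7]ᵀ = [[-51], [9]].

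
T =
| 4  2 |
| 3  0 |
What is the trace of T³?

136

T² = [[22, 8], [12, 6]]
T³ = [[112, 44], [66, 24]]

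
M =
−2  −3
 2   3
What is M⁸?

[[−2, −3], [2, 3]]

M² = M (a projection; rank 1, trace 1), so M⁸ = M.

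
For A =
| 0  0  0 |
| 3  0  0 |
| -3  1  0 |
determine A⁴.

A is strictly triangular, hence nilpotent: A³ = 0, so A⁴ = 0.

[[0, 0, 0], [0, 0, 0], [0, 0, 0]]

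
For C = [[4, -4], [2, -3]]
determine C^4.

[[56, -36], [18, -7]]

C^2 = [[8, -4], [2, 1]]
C^3 = [[24, -20], [10, -11]]
C^4 = [[56, -36], [18, -7]]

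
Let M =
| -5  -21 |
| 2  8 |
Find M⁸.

[[-1529, -5355], [510, 1786]]

tr M = 3 and det M = 2, so the characteristic polynomial is λ² − (3)λ + (2) with roots 2 and 1.
Eigenvectors give P = [[-3, 7], [1, -2]] with P⁻¹ = [[2, 7], [1, 3]], and M = P·diag(2, 1)·P⁻¹.
Then M⁸ = P·diag(256, 1)·P⁻¹ = [[-768, 7], [256, -2]] · [[2, 7], [1, 3]] = [[-1529, -5355], [510, 1786]].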